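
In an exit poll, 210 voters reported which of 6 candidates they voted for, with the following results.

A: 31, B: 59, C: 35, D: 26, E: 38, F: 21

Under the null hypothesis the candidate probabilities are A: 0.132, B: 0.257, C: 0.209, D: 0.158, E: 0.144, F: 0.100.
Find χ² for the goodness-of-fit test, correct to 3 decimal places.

Expected counts E_i = n·p_i: 210×0.132 = 27.72, 210×0.257 = 53.97, 210×0.209 = 43.89, 210×0.158 = 33.18, 210×0.144 = 30.24, 210×0.100 = 21.
χ² = (31−27.72)²/27.72 + (59−53.97)²/53.97 + (35−43.89)²/43.89 + (26−33.18)²/33.18 + (38−30.24)²/30.24 + (21−21)²/21
   = 0.3881 + 0.4688 + 1.8007 + 1.5537 + 1.9913 + 0.0000
Sum = 6.203

6.203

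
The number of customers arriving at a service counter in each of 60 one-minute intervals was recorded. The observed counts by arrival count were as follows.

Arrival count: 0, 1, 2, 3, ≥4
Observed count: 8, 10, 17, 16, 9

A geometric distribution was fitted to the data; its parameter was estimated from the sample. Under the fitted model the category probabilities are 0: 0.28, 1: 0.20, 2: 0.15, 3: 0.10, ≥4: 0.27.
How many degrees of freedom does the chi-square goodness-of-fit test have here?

There are k = 5 categories and 1 parameter estimated from the data, so df = 5 − 1 − 1 = 3.

3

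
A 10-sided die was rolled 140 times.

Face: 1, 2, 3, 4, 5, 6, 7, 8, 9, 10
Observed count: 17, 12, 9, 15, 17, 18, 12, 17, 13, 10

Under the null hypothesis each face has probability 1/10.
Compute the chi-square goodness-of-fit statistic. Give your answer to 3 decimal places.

Expected count for each of the 10 categories: 140/10 = 14.
1: (17 − 14)²/14 = 9/14 = 0.6429
2: (12 − 14)²/14 = 4/14 = 0.2857
3: (9 − 14)²/14 = 25/14 = 1.7857
4: (15 − 14)²/14 = 1/14 = 0.0714
5: (17 − 14)²/14 = 9/14 = 0.6429
6: (18 − 14)²/14 = 16/14 = 1.1429
7: (12 − 14)²/14 = 4/14 = 0.2857
8: (17 − 14)²/14 = 9/14 = 0.6429
9: (13 − 14)²/14 = 1/14 = 0.0714
10: (10 − 14)²/14 = 16/14 = 1.1429
Sum = 6.714

6.714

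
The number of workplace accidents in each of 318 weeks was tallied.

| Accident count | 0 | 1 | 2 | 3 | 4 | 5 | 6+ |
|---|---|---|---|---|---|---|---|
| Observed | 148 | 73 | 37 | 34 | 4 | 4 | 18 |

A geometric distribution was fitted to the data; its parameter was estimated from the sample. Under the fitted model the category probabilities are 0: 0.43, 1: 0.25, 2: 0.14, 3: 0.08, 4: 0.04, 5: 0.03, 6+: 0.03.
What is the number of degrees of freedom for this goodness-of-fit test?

5

There are k = 7 categories and 1 parameter estimated from the data, so df = 7 − 1 − 1 = 5.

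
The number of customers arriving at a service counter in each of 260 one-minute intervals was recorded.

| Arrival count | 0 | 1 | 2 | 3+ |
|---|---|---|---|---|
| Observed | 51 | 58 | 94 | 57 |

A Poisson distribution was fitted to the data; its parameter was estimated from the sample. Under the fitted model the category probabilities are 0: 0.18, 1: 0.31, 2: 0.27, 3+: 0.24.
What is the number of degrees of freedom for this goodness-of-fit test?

There are k = 4 categories and 1 parameter estimated from the data, so df = 4 − 1 − 1 = 2.

2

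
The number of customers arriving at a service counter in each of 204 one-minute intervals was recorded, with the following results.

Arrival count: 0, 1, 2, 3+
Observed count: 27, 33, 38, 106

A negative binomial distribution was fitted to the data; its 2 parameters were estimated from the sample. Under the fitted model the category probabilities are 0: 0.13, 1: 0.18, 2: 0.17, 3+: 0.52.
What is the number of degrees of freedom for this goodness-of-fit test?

1

There are k = 4 categories and 2 parameters estimated from the data, so df = 4 − 1 − 2 = 1.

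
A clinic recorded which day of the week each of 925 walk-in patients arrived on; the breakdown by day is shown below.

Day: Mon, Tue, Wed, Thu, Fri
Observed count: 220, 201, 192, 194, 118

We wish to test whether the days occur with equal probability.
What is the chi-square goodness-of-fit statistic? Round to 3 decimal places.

32.973

Expected count for each of the 5 categories: 925/5 = 185.
cat         O        E   (O−E)²/E
Mon       220      185     6.6216
Tue       201      185     1.3838
Wed       192      185     0.2649
Thu       194      185     0.4378
Fri       118      185    24.2649
Sum = 32.973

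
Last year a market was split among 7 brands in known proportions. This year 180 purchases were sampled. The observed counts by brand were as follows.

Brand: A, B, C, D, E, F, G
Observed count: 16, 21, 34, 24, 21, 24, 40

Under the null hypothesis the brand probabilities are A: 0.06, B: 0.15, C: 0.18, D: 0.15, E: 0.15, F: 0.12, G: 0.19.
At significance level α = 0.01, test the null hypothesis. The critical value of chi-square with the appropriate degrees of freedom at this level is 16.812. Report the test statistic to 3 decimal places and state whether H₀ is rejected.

6.833; do not reject

Expected counts E_i = n·p_i: 180×0.06 = 10.8, 180×0.15 = 27, 180×0.18 = 32.4, 180×0.15 = 27, 180×0.15 = 27, 180×0.12 = 21.6, 180×0.19 = 34.2.
χ² = (16−10.8)²/10.8 + (21−27)²/27 + (34−32.4)²/32.4 + (24−27)²/27 + (21−27)²/27 + (24−21.6)²/21.6 + (40−34.2)²/34.2
   = 2.5037 + 1.3333 + 0.0790 + 0.3333 + 1.3333 + 0.2667 + 0.9836
Sum = 6.833
df = 6. Since 6.833 < 16.812, we do not reject H₀.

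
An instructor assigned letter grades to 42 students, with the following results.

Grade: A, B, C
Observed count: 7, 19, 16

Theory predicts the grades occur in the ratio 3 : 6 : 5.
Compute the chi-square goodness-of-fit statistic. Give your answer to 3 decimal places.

0.567

Ratio total = 14. Expected counts: 42×3/14 = 9, 42×6/14 = 18, 42×5/14 = 15.
χ² = (7−9)²/9 + (19−18)²/18 + (16−15)²/15
   = 0.4444 + 0.0556 + 0.0667
Sum = 0.567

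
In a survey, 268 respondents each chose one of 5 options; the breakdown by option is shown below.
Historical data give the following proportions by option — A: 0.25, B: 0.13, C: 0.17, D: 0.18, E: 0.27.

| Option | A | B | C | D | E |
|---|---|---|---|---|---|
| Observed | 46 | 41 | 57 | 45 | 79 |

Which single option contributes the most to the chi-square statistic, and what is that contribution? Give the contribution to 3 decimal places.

A, 6.582

Expected counts E_i = n·p_i: 268×0.25 = 67, 268×0.13 = 34.84, 268×0.17 = 45.56, 268×0.18 = 48.24, 268×0.27 = 72.36.
χ² = (46−67)²/67 + (41−34.84)²/34.84 + (57−45.56)²/45.56 + (45−48.24)²/48.24 + (79−72.36)²/72.36
   = 6.5821 + 1.0891 + 2.8726 + 0.2176 + 0.6093
The largest term is for A: 6.582.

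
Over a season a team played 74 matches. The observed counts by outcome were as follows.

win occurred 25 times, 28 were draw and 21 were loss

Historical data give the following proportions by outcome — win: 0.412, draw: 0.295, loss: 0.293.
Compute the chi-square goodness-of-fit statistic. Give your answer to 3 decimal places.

Expected counts E_i = n·p_i: 74×0.412 = 30.488, 74×0.295 = 21.83, 74×0.293 = 21.682.
cat         O        E   (O−E)²/E
win        25   30.488     0.9879
draw       28    21.83     1.7439
loss       21   21.682     0.0215
Sum = 2.753

2.753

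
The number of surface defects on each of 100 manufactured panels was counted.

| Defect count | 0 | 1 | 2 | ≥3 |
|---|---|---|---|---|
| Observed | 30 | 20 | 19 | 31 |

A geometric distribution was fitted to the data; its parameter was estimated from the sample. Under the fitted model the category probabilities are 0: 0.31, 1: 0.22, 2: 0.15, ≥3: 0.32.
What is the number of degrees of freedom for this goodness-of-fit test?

2

There are k = 4 categories and 1 parameter estimated from the data, so df = 4 − 1 − 1 = 2.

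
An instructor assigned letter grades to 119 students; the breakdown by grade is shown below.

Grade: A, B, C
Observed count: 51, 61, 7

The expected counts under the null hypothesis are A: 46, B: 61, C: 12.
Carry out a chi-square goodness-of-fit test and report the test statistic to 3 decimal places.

χ² = (51−46)²/46 + (61−61)²/61 + (7−12)²/12
   = 0.5435 + 0.0000 + 2.0833
Sum = 2.627

2.627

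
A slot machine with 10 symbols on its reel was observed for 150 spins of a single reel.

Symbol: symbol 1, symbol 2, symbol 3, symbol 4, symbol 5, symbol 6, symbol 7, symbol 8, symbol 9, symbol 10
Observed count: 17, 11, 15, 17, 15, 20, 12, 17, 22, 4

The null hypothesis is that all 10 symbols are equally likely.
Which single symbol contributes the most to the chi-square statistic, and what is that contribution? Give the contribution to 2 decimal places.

symbol 10, 8.07

Under H₀ each category has probability 1/10, so each expected count is 150/10 = 15.
cat            O        E   (O−E)²/E
symbol 1      17       15      0.267
symbol 2      11       15      1.067
symbol 3      15       15      0.000
symbol 4      17       15      0.267
symbol 5      15       15      0.000
symbol 6      20       15      1.667
symbol 7      12       15      0.600
symbol 8      17       15      0.267
symbol 9      22       15      3.267
symbol 10      4       15      8.067
The largest term is for symbol 10: 8.07.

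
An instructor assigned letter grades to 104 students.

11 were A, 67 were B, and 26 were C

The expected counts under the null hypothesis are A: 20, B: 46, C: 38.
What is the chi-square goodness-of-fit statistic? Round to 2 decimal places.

χ² = (11−20)²/20 + (67−46)²/46 + (26−38)²/38
   = 4.050 + 9.587 + 3.789
Sum = 17.43

17.43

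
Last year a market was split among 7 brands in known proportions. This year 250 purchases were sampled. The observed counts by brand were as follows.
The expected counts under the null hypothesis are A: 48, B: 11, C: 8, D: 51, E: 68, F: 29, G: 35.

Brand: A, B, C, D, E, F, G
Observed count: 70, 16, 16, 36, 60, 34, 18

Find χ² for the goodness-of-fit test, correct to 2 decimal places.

34.83

cat         O        E   (O−E)²/E
A          70       48     10.083
B          16       11      2.273
C          16        8      8.000
D          36       51      4.412
E          60       68      0.941
F          34       29      0.862
G          18       35      8.257
Sum = 34.83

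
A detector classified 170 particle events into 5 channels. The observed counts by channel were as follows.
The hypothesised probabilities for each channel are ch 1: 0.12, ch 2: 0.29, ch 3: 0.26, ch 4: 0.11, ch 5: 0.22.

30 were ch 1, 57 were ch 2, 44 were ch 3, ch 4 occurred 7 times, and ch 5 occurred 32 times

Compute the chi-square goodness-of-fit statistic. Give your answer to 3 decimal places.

Expected counts E_i = n·p_i: 170×0.12 = 20.4, 170×0.29 = 49.3, 170×0.26 = 44.2, 170×0.11 = 18.7, 170×0.22 = 37.4.
ch 1: (30 − 20.4)²/20.4 = 92.16/20.4 = 4.5176
ch 2: (57 − 49.3)²/49.3 = 59.29/49.3 = 1.2026
ch 3: (44 − 44.2)²/44.2 = 0.04/44.2 = 0.0009
ch 4: (7 − 18.7)²/18.7 = 136.89/18.7 = 7.3203
ch 5: (32 − 37.4)²/37.4 = 29.16/37.4 = 0.7797
Sum = 13.821

13.821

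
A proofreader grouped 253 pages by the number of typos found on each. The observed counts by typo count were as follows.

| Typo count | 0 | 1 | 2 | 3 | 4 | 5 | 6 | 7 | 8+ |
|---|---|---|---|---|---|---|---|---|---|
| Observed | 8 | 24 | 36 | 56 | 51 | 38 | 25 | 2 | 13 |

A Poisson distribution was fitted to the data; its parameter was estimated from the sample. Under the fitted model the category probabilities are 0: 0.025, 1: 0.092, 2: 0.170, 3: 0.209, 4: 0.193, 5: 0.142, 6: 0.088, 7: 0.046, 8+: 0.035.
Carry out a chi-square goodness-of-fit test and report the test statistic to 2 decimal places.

Expected counts E_i = n·p_i: 253×0.025 = 6.325, 253×0.092 = 23.276, 253×0.170 = 43.01, 253×0.209 = 52.877, 253×0.193 = 48.829, 253×0.142 = 35.926, 253×0.088 = 22.264, 253×0.046 = 11.638, 253×0.035 = 8.855.
0: (8 − 6.325)²/6.325 = 2.805625/6.325 = 0.444
1: (24 − 23.276)²/23.276 = 0.524176/23.276 = 0.023
2: (36 − 43.01)²/43.01 = 49.1401/43.01 = 1.143
3: (56 − 52.877)²/52.877 = 9.753129/52.877 = 0.184
4: (51 − 48.829)²/48.829 = 4.713241/48.829 = 0.097
5: (38 − 35.926)²/35.926 = 4.301476/35.926 = 0.120
6: (25 − 22.264)²/22.264 = 7.485696/22.264 = 0.336
7: (2 − 11.638)²/11.638 = 92.891044/11.638 = 7.982
8+: (13 − 8.855)²/8.855 = 17.181025/8.855 = 1.940
Sum = 12.27

12.27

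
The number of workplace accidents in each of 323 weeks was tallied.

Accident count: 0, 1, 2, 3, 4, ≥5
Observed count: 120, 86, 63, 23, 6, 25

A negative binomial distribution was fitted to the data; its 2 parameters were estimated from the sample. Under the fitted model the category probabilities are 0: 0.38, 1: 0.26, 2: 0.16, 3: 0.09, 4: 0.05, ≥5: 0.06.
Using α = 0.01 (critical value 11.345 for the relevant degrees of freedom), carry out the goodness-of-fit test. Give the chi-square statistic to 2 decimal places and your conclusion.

Expected counts E_i = n·p_i: 323×0.38 = 122.74, 323×0.26 = 83.98, 323×0.16 = 51.68, 323×0.09 = 29.07, 323×0.05 = 16.15, 323×0.06 = 19.38.
cat         O        E   (O−E)²/E
0         120   122.74      0.061
1          86    83.98      0.049
2          63    51.68      2.480
3          23    29.07      1.267
4           6    16.15      6.379
≥5         25    19.38      1.630
Sum = 11.87
df = 3. Since 11.87 > 11.345, we reject H₀.

11.87; reject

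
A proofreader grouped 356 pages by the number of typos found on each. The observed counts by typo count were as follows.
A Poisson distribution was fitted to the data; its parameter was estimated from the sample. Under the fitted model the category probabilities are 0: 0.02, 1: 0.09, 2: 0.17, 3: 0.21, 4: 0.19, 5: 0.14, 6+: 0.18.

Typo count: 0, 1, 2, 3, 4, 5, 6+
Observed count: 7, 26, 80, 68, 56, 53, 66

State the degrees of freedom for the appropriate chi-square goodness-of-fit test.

There are k = 7 categories and 1 parameter estimated from the data, so df = 7 − 1 − 1 = 5.

5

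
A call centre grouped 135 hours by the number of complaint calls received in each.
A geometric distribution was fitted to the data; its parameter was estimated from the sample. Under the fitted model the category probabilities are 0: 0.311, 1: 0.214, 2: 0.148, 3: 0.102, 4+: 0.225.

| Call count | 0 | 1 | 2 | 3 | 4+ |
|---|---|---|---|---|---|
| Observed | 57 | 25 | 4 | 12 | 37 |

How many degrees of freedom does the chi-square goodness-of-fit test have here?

There are k = 5 categories and 1 parameter estimated from the data, so df = 5 − 1 − 1 = 3.

3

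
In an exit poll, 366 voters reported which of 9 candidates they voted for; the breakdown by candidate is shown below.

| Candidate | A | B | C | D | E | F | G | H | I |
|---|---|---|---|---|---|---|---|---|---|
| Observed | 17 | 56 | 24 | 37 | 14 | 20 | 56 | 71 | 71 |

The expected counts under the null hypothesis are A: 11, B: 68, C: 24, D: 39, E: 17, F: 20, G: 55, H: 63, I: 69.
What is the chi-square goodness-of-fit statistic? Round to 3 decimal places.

7.114

χ² = (17−11)²/11 + (56−68)²/68 + (24−24)²/24 + (37−39)²/39 + (14−17)²/17 + (20−20)²/20 + (56−55)²/55 + (71−63)²/63 + (71−69)²/69
   = 3.2727 + 2.1176 + 0.0000 + 0.1026 + 0.5294 + 0.0000 + 0.0182 + 1.0159 + 0.0580
Sum = 7.114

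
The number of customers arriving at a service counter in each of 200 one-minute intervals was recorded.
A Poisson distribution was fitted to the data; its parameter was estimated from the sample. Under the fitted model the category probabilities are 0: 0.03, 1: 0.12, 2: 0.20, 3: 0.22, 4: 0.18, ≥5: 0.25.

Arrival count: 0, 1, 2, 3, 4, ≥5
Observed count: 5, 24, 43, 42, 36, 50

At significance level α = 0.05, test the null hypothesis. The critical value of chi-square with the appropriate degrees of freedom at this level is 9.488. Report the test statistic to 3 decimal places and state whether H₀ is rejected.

Expected counts E_i = n·p_i: 200×0.03 = 6, 200×0.12 = 24, 200×0.20 = 40, 200×0.22 = 44, 200×0.18 = 36, 200×0.25 = 50.
cat         O        E   (O−E)²/E
0           5        6     0.1667
1          24       24     0.0000
2          43       40     0.2250
3          42       44     0.0909
4          36       36     0.0000
≥5         50       50     0.0000
Sum = 0.483
df = 4. Since 0.483 < 9.488, we do not reject H₀.

0.483; do not reject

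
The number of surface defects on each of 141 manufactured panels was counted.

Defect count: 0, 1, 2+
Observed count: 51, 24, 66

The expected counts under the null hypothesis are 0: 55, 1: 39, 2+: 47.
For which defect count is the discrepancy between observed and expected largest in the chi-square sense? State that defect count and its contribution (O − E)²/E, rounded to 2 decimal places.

0: (51 − 55)²/55 = 16/55 = 0.291
1: (24 − 39)²/39 = 225/39 = 5.769
2+: (66 − 47)²/47 = 361/47 = 7.681
The largest term is for 2+: 7.68.

2+, 7.68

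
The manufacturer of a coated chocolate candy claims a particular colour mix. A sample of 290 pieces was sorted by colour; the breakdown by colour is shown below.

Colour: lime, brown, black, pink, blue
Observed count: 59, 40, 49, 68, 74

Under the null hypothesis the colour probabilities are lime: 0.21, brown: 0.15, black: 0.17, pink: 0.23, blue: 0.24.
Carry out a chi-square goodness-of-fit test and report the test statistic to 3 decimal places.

0.646

Expected counts E_i = n·p_i: 290×0.21 = 60.9, 290×0.15 = 43.5, 290×0.17 = 49.3, 290×0.23 = 66.7, 290×0.24 = 69.6.
cat         O        E   (O−E)²/E
lime       59     60.9     0.0593
brown      40     43.5     0.2816
black      49     49.3     0.0018
pink       68     66.7     0.0253
blue       74     69.6     0.2782
Sum = 0.646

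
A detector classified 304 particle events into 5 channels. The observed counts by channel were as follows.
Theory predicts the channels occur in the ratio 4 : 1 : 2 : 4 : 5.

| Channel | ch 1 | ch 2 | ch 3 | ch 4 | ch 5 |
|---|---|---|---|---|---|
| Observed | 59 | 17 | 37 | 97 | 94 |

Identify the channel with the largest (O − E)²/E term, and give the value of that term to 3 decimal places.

ch 4, 5.803

Ratio total = 16. Expected counts: 304×4/16 = 76, 304×1/16 = 19, 304×2/16 = 38, 304×4/16 = 76, 304×5/16 = 95.
ch 1: (59 − 76)²/76 = 289/76 = 3.8026
ch 2: (17 − 19)²/19 = 4/19 = 0.2105
ch 3: (37 − 38)²/38 = 1/38 = 0.0263
ch 4: (97 − 76)²/76 = 441/76 = 5.8026
ch 5: (94 − 95)²/95 = 1/95 = 0.0105
The largest term is for ch 4: 5.803.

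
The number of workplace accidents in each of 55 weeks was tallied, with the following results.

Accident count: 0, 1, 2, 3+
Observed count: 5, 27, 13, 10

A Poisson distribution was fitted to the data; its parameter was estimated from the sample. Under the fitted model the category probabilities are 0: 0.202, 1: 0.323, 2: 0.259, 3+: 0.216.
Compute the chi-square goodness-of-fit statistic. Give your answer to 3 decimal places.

Expected counts E_i = n·p_i: 55×0.202 = 11.11, 55×0.323 = 17.765, 55×0.259 = 14.245, 55×0.216 = 11.88.
0: (5 − 11.11)²/11.11 = 37.3321/11.11 = 3.3602
1: (27 − 17.765)²/17.765 = 85.285225/17.765 = 4.8007
2: (13 − 14.245)²/14.245 = 1.550025/14.245 = 0.1088
3+: (10 − 11.88)²/11.88 = 3.5344/11.88 = 0.2975
Sum = 8.567

8.567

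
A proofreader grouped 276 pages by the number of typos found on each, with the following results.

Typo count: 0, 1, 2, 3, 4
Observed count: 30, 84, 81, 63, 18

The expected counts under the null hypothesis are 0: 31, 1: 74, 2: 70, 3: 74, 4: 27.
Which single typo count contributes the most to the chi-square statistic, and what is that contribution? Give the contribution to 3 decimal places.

4, 3.000

χ² = (30−31)²/31 + (84−74)²/74 + (81−70)²/70 + (63−74)²/74 + (18−27)²/27
   = 0.0323 + 1.3514 + 1.7286 + 1.6351 + 3.0000
The largest term is for 4: 3.000.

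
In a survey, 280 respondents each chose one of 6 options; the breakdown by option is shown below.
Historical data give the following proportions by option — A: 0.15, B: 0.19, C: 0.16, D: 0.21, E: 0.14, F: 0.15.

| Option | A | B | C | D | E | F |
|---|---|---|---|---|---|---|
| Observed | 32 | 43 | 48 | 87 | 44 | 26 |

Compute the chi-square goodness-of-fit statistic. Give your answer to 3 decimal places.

Expected counts E_i = n·p_i: 280×0.15 = 42, 280×0.19 = 53.2, 280×0.16 = 44.8, 280×0.21 = 58.8, 280×0.14 = 39.2, 280×0.15 = 42.
A: (32 − 42)²/42 = 100/42 = 2.3810
B: (43 − 53.2)²/53.2 = 104.04/53.2 = 1.9556
C: (48 − 44.8)²/44.8 = 10.24/44.8 = 0.2286
D: (87 − 58.8)²/58.8 = 795.24/58.8 = 13.5245
E: (44 − 39.2)²/39.2 = 23.04/39.2 = 0.5878
F: (26 − 42)²/42 = 256/42 = 6.0952
Sum = 24.773

24.773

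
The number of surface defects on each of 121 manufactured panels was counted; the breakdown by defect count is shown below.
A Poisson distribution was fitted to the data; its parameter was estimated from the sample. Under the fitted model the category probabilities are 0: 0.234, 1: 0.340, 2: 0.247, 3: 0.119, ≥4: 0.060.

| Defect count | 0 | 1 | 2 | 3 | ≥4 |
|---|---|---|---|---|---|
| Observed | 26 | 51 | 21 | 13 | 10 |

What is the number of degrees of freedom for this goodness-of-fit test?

There are k = 5 categories and 1 parameter estimated from the data, so df = 5 − 1 − 1 = 3.

3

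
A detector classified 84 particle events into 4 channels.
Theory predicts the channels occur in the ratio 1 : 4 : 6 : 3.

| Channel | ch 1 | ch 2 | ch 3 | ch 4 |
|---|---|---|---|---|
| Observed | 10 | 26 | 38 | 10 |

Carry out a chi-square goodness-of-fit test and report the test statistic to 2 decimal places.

6.50

Ratio total = 14. Expected counts: 84×1/14 = 6, 84×4/14 = 24, 84×6/14 = 36, 84×3/14 = 18.
χ² = (10−6)²/6 + (26−24)²/24 + (38−36)²/36 + (10−18)²/18
   = 2.667 + 0.167 + 0.111 + 3.556
Sum = 6.50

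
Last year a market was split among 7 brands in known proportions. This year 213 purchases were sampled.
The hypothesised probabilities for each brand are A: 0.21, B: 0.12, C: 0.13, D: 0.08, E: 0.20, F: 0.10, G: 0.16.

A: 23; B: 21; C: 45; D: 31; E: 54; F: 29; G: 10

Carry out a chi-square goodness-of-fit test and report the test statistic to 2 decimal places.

Expected counts E_i = n·p_i: 213×0.21 = 44.73, 213×0.12 = 25.56, 213×0.13 = 27.69, 213×0.08 = 17.04, 213×0.20 = 42.6, 213×0.10 = 21.3, 213×0.16 = 34.08.
A: (23 − 44.73)²/44.73 = 472.1929/44.73 = 10.557
B: (21 − 25.56)²/25.56 = 20.7936/25.56 = 0.814
C: (45 − 27.69)²/27.69 = 299.6361/27.69 = 10.821
D: (31 − 17.04)²/17.04 = 194.8816/17.04 = 11.437
E: (54 − 42.6)²/42.6 = 129.96/42.6 = 3.051
F: (29 − 21.3)²/21.3 = 59.29/21.3 = 2.784
G: (10 − 34.08)²/34.08 = 579.8464/34.08 = 17.014
Sum = 56.48

56.48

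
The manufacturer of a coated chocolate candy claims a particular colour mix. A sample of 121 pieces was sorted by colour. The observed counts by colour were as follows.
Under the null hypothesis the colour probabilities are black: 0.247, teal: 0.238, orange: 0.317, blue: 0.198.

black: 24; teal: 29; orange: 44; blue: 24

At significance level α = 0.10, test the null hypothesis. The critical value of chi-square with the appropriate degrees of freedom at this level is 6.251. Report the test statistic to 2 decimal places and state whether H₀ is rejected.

1.99; do not reject

Expected counts E_i = n·p_i: 121×0.247 = 29.887, 121×0.238 = 28.798, 121×0.317 = 38.357, 121×0.198 = 23.958.
cat         O        E   (O−E)²/E
black      24   29.887      1.160
teal       29   28.798      0.001
orange     44   38.357      0.830
blue       24   23.958      0.000
Sum = 1.99
df = 3. Since 1.99 < 6.251, we do not reject H₀.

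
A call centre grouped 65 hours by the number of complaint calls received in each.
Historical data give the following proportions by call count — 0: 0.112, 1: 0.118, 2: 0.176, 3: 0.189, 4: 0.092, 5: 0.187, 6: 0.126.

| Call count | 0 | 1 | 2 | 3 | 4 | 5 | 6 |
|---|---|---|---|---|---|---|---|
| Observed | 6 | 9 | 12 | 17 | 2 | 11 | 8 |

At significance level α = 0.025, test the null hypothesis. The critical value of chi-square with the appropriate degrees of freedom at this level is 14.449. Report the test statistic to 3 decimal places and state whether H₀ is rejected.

Expected counts E_i = n·p_i: 65×0.112 = 7.28, 65×0.118 = 7.67, 65×0.176 = 11.44, 65×0.189 = 12.285, 65×0.092 = 5.98, 65×0.187 = 12.155, 65×0.126 = 8.19.
cat         O        E   (O−E)²/E
0           6     7.28     0.2251
1           9     7.67     0.2306
2          12    11.44     0.0274
3          17   12.285     1.8096
4           2     5.98     2.6489
5          11   12.155     0.1098
6           8     8.19     0.0044
Sum = 5.056
df = 6. Since 5.056 < 14.449, we do not reject H₀.

5.056; do not reject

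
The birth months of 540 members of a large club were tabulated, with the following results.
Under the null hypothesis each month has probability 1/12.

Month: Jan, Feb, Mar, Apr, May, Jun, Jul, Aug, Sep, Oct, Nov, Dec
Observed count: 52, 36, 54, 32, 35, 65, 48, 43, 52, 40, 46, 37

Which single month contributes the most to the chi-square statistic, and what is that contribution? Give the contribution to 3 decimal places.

Jun, 8.889

Under H₀ each category has probability 1/12, so each expected count is 540/12 = 45.
χ² = (52−45)²/45 + (36−45)²/45 + (54−45)²/45 + (32−45)²/45 + (35−45)²/45 + (65−45)²/45 + (48−45)²/45 + (43−45)²/45 + (52−45)²/45 + (40−45)²/45 + (46−45)²/45 + (37−45)²/45
   = 1.0889 + 1.8000 + 1.8000 + 3.7556 + 2.2222 + 8.8889 + 0.2000 + 0.0889 + 1.0889 + 0.5556 + 0.0222 + 1.4222
The largest term is for Jun: 8.889.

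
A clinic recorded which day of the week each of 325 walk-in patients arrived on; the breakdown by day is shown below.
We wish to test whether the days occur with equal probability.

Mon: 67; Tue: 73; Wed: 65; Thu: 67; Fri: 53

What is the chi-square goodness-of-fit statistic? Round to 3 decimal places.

3.323

Expected count for each of the 5 categories: 325/5 = 65.
Mon: (67 − 65)²/65 = 4/65 = 0.0615
Tue: (73 − 65)²/65 = 64/65 = 0.9846
Wed: (65 − 65)²/65 = 0/65 = 0.0000
Thu: (67 − 65)²/65 = 4/65 = 0.0615
Fri: (53 − 65)²/65 = 144/65 = 2.2154
Sum = 3.323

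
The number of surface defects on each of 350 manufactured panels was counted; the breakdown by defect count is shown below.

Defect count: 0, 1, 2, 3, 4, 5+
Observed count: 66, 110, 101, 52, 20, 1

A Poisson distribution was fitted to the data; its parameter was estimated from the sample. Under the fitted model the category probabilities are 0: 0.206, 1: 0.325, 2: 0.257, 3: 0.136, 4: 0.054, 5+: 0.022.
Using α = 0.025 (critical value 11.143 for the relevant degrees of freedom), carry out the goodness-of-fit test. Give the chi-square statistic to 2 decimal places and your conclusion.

8.30; do not reject

Expected counts E_i = n·p_i: 350×0.206 = 72.1, 350×0.325 = 113.75, 350×0.257 = 89.95, 350×0.136 = 47.6, 350×0.054 = 18.9, 350×0.022 = 7.7.
cat         O        E   (O−E)²/E
0          66     72.1      0.516
1         110   113.75      0.124
2         101    89.95      1.357
3          52     47.6      0.407
4          20     18.9      0.064
5+          1      7.7      5.830
Sum = 8.30
df = 4. Since 8.30 < 11.143, we do not reject H₀.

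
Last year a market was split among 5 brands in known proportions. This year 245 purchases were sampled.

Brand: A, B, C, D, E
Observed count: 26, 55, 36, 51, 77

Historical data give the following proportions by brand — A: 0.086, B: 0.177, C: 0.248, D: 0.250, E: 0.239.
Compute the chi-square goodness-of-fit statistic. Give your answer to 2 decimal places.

21.89

Expected counts E_i = n·p_i: 245×0.086 = 21.07, 245×0.177 = 43.365, 245×0.248 = 60.76, 245×0.250 = 61.25, 245×0.239 = 58.555.
A: (26 − 21.07)²/21.07 = 24.3049/21.07 = 1.154
B: (55 − 43.365)²/43.365 = 135.373225/43.365 = 3.122
C: (36 − 60.76)²/60.76 = 613.0576/60.76 = 10.090
D: (51 − 61.25)²/61.25 = 105.0625/61.25 = 1.715
E: (77 − 58.555)²/58.555 = 340.218025/58.555 = 5.810
Sum = 21.89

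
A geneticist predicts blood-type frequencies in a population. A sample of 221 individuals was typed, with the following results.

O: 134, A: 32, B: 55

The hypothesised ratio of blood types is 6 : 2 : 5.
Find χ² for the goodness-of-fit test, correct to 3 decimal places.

Ratio total = 13. Expected counts: 221×6/13 = 102, 221×2/13 = 34, 221×5/13 = 85.
cat         O        E   (O−E)²/E
O         134      102    10.0392
A          32       34     0.1176
B          55       85    10.5882
Sum = 20.745

20.745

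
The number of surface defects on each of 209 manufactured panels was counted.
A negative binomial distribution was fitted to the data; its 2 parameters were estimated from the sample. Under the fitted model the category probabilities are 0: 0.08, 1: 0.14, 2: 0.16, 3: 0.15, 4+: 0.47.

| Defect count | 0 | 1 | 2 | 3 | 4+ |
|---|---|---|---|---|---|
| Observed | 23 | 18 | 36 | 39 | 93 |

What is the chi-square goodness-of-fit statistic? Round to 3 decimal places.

Expected counts E_i = n·p_i: 209×0.08 = 16.72, 209×0.14 = 29.26, 209×0.16 = 33.44, 209×0.15 = 31.35, 209×0.47 = 98.23.
χ² = (23−16.72)²/16.72 + (18−29.26)²/29.26 + (36−33.44)²/33.44 + (39−31.35)²/31.35 + (93−98.23)²/98.23
   = 2.3588 + 4.3331 + 0.1960 + 1.8667 + 0.2785
Sum = 9.033

9.033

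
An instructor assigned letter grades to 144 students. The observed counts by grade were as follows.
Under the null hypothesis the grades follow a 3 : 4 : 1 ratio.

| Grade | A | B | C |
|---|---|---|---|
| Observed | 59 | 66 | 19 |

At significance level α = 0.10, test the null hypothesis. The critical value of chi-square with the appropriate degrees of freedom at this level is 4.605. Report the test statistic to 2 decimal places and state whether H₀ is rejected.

1.02; do not reject

Ratio total = 8. Expected counts: 144×3/8 = 54, 144×4/8 = 72, 144×1/8 = 18.
cat         O        E   (O−E)²/E
A          59       54      0.463
B          66       72      0.500
C          19       18      0.056
Sum = 1.02
df = 2. Since 1.02 < 4.605, we do not reject H₀.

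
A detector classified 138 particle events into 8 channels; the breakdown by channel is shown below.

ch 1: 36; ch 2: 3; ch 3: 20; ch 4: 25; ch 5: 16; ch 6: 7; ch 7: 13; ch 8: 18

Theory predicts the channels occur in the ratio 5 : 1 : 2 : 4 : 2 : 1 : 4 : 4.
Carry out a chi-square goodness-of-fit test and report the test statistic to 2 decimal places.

16.12

Ratio total = 23. Expected counts: 138×5/23 = 30, 138×1/23 = 6, 138×2/23 = 12, 138×4/23 = 24, 138×2/23 = 12, 138×1/23 = 6, 138×4/23 = 24, 138×4/23 = 24.
cat         O        E   (O−E)²/E
ch 1       36       30      1.200
ch 2        3        6      1.500
ch 3       20       12      5.333
ch 4       25       24      0.042
ch 5       16       12      1.333
ch 6        7        6      0.167
ch 7       13       24      5.042
ch 8       18       24      1.500
Sum = 16.12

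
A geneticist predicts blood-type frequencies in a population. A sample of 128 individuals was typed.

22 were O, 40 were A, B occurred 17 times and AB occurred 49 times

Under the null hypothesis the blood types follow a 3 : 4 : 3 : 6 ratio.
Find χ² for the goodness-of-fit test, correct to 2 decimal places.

4.23

Ratio total = 16. Expected counts: 128×3/16 = 24, 128×4/16 = 32, 128×3/16 = 24, 128×6/16 = 48.
O: (22 − 24)²/24 = 4/24 = 0.167
A: (40 − 32)²/32 = 64/32 = 2.000
B: (17 − 24)²/24 = 49/24 = 2.042
AB: (49 − 48)²/48 = 1/48 = 0.021
Sum = 4.23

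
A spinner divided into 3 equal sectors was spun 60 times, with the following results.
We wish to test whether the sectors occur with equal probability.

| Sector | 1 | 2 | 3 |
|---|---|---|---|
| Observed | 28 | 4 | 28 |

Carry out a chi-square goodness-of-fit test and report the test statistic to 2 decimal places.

Under H₀ each category has probability 1/3, so each expected count is 60/3 = 20.
1: (28 − 20)²/20 = 64/20 = 3.200
2: (4 − 20)²/20 = 256/20 = 12.800
3: (28 − 20)²/20 = 64/20 = 3.200
Sum = 19.20

19.20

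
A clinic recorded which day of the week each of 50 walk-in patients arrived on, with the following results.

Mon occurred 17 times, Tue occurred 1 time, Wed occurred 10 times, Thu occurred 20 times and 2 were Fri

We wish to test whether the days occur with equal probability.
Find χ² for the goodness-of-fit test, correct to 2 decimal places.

Expected count for each of the 5 categories: 50/5 = 10.
cat         O        E   (O−E)²/E
Mon        17       10      4.900
Tue         1       10      8.100
Wed        10       10      0.000
Thu        20       10     10.000
Fri         2       10      6.400
Sum = 29.40

29.40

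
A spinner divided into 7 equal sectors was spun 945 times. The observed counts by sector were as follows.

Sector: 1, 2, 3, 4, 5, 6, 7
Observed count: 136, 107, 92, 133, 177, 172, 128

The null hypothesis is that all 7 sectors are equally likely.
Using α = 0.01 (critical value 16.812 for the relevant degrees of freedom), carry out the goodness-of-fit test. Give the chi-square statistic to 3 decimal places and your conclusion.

43.111; reject

Under H₀ each category has probability 1/7, so each expected count is 945/7 = 135.
χ² = (136−135)²/135 + (107−135)²/135 + (92−135)²/135 + (133−135)²/135 + (177−135)²/135 + (172−135)²/135 + (128−135)²/135
   = 0.0074 + 5.8074 + 13.6963 + 0.0296 + 13.0667 + 10.1407 + 0.3630
Sum = 43.111
df = 6. Since 43.111 > 16.812, we reject H₀.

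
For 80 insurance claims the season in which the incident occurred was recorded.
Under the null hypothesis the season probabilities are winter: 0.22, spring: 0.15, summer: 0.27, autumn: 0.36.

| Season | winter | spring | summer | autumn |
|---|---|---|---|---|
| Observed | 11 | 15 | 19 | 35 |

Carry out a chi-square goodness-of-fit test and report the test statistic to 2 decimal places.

Expected counts E_i = n·p_i: 80×0.22 = 17.6, 80×0.15 = 12, 80×0.27 = 21.6, 80×0.36 = 28.8.
cat         O        E   (O−E)²/E
winter     11     17.6      2.475
spring     15       12      0.750
summer     19     21.6      0.313
autumn     35     28.8      1.335
Sum = 4.87

4.87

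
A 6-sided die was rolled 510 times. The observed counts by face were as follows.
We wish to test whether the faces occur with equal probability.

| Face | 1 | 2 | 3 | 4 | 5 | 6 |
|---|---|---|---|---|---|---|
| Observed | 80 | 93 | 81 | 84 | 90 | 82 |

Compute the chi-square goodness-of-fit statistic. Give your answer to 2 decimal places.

Under H₀ each category has probability 1/6, so each expected count is 510/6 = 85.
1: (80 − 85)²/85 = 25/85 = 0.294
2: (93 − 85)²/85 = 64/85 = 0.753
3: (81 − 85)²/85 = 16/85 = 0.188
4: (84 − 85)²/85 = 1/85 = 0.012
5: (90 − 85)²/85 = 25/85 = 0.294
6: (82 − 85)²/85 = 9/85 = 0.106
Sum = 1.65

1.65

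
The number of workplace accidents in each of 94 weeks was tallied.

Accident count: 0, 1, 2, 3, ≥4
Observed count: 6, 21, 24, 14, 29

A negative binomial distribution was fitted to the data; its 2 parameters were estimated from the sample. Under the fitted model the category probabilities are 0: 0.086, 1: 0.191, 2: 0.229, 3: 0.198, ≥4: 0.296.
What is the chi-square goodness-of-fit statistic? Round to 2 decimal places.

Expected counts E_i = n·p_i: 94×0.086 = 8.084, 94×0.191 = 17.954, 94×0.229 = 21.526, 94×0.198 = 18.612, 94×0.296 = 27.824.
χ² = (6−8.084)²/8.084 + (21−17.954)²/17.954 + (24−21.526)²/21.526 + (14−18.612)²/18.612 + (29−27.824)²/27.824
   = 0.537 + 0.517 + 0.284 + 1.143 + 0.050
Sum = 2.53

2.53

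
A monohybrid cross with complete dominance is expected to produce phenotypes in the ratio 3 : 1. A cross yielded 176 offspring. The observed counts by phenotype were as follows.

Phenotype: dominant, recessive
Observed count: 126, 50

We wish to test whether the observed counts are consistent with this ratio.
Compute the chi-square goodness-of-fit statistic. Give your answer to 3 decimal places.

1.091

Ratio total = 4. Expected counts: 176×3/4 = 132, 176×1/4 = 44.
χ² = (126−132)²/132 + (50−44)²/44
   = 0.2727 + 0.8182
Sum = 1.091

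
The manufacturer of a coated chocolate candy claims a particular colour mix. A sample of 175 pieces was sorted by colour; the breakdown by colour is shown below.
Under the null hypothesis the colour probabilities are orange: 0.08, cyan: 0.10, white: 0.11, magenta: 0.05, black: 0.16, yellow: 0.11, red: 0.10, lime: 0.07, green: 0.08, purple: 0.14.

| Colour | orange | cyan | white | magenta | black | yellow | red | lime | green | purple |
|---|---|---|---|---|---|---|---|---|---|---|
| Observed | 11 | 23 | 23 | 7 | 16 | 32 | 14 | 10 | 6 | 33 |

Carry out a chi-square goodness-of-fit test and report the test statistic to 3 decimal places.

25.673

Expected counts E_i = n·p_i: 175×0.08 = 14, 175×0.10 = 17.5, 175×0.11 = 19.25, 175×0.05 = 8.75, 175×0.16 = 28, 175×0.11 = 19.25, 175×0.10 = 17.5, 175×0.07 = 12.25, 175×0.08 = 14, 175×0.14 = 24.5.
cat          O        E   (O−E)²/E
orange      11       14     0.6429
cyan        23     17.5     1.7286
white       23    19.25     0.7305
magenta      7     8.75     0.3500
black       16       28     5.1429
yellow      32    19.25     8.4448
red         14     17.5     0.7000
lime        10    12.25     0.4133
green        6       14     4.5714
purple      33     24.5     2.9490
Sum = 25.673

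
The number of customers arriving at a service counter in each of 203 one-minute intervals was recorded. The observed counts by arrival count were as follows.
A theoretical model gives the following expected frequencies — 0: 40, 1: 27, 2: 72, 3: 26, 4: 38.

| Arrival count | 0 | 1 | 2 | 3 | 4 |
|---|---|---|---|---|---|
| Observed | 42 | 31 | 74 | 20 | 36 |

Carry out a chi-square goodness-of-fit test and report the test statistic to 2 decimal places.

2.24

0: (42 − 40)²/40 = 4/40 = 0.100
1: (31 − 27)²/27 = 16/27 = 0.593
2: (74 − 72)²/72 = 4/72 = 0.056
3: (20 − 26)²/26 = 36/26 = 1.385
4: (36 − 38)²/38 = 4/38 = 0.105
Sum = 2.24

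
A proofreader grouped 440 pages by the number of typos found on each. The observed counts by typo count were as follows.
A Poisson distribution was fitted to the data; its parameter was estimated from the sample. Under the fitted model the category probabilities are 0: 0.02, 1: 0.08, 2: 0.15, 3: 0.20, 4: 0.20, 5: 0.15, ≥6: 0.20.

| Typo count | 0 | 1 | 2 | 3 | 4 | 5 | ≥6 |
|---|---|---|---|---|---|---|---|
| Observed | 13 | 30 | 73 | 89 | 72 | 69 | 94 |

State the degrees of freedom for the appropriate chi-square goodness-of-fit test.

5

There are k = 7 categories and 1 parameter estimated from the data, so df = 7 − 1 − 1 = 5.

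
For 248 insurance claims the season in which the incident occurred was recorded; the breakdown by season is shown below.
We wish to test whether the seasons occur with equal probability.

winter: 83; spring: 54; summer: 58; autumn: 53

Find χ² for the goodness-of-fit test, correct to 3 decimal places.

9.710

Expected count for each of the 4 categories: 248/4 = 62.
cat         O        E   (O−E)²/E
winter     83       62     7.1129
spring     54       62     1.0323
summer     58       62     0.2581
autumn     53       62     1.3065
Sum = 9.710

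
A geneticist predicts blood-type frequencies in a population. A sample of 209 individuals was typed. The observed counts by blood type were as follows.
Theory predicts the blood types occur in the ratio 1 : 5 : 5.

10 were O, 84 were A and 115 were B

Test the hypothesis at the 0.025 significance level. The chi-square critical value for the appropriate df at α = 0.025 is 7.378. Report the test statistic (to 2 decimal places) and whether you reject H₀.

9.75; reject

Ratio total = 11. Expected counts: 209×1/11 = 19, 209×5/11 = 95, 209×5/11 = 95.
χ² = (10−19)²/19 + (84−95)²/95 + (115−95)²/95
   = 4.263 + 1.274 + 4.211
Sum = 9.75
df = 2. Since 9.75 > 7.378, we reject H₀.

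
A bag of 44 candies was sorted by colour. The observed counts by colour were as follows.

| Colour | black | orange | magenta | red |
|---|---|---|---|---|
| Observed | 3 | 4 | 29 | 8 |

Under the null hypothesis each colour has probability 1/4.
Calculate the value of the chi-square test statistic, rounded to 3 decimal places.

Under H₀ each category has probability 1/4, so each expected count is 44/4 = 11.
cat          O        E   (O−E)²/E
black        3       11     5.8182
orange       4       11     4.4545
magenta     29       11    29.4545
red          8       11     0.8182
Sum = 40.545

40.545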